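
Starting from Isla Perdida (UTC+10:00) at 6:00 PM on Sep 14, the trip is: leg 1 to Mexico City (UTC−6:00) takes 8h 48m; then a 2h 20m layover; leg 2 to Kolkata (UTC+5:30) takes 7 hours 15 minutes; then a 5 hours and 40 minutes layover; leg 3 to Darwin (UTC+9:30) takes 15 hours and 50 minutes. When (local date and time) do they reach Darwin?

9:23 AM on September 16

Convert departure to UTC: 6:00 PM − 10:00 = 8:00 AM UTC on Sep 14.
Add 8 hours 48 minutes leg 1 → 4:48 PM UTC.
Add 2 hours 20 minutes layover in Mexico City → 7:08 PM UTC.
Add 7 hours and 15 minutes leg 2 → 2:23 AM UTC (Sep 15).
Add 5 hours and 40 minutes layover in Kolkata → 8:03 AM UTC.
Add 15 hours and 50 minutes leg 3 → 11:53 PM UTC.
Darwin is UTC+9:30, so local arrival = 11:53 PM + 9:30 = 9:23 AM on Sep 16.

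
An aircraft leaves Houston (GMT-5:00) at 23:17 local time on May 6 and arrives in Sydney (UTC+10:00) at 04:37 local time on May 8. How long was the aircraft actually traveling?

14 hours 20 minutes

Departure in UTC: 23:17 + 5:00 = 04:17 on May 7.
Arrival in UTC: 04:37 − 10:00 = 18:37 on May 7.
Elapsed = 18:37 − 04:17 = 14 hours 20 minutes.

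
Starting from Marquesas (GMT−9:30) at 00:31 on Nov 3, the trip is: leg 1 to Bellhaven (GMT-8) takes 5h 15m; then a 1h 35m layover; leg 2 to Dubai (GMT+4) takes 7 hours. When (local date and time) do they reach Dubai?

Convert departure to UTC: 00:31 + 9:30 = 10:01 UTC on Nov 3.
Add 5 hours and 15 minutes leg 1 → 15:16 UTC.
Add 1 hour and 35 minutes layover in Bellhaven → 16:51 UTC.
Add 7 hours leg 2 → 23:51 UTC.
Dubai is UTC+4:00, so local arrival = 23:51 + 4:00 = 03:51 on Nov 4.

03:51 on November 4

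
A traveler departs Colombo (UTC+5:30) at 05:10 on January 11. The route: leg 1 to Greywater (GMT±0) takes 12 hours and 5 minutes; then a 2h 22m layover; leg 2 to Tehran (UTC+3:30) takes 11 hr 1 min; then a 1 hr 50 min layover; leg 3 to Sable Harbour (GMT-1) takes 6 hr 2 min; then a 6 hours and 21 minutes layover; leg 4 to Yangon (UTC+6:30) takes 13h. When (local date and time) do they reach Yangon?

Convert departure to UTC: 05:10 − 5:30 = 23:40 UTC on Jan 10.
Add 12 hours and 5 minutes leg 1 → 11:45 UTC (Jan 11).
Add 2 hours and 22 minutes layover in Greywater → 14:07 UTC.
Add 11 hours and 1 minute leg 2 → 01:08 UTC (Jan 12).
Add 1 hour 50 minutes layover in Tehran → 02:58 UTC.
Add 6 hours and 2 minutes leg 3 → 09:00 UTC.
Add 6 hours and 21 minutes layover in Sable Harbour → 15:21 UTC.
Add 13 hours leg 4 → 04:21 UTC (Jan 13).
Yangon is UTC+6:30, so local arrival = 04:21 + 6:30 = 10:51 on Jan 13.

10:51 on Jan 13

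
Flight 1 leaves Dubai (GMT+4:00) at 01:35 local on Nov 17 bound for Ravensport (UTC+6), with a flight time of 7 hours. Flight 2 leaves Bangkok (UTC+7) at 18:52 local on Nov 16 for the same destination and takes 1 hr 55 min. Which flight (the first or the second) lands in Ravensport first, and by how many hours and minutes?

Flight 1 in UTC: 01:35 − 4:00 = 21:35 on Nov 16.
+7 hours → arrive 04:35 UTC on Nov 17.
Flight 2 in UTC: 18:52 − 7:00 = 11:52 on Nov 16.
+1 hour 55 minutes → arrive 13:47 UTC on Nov 16.
Flight 2 lands earlier by 14 hours 48 minutes.

the second, by 14 hours 48 minutes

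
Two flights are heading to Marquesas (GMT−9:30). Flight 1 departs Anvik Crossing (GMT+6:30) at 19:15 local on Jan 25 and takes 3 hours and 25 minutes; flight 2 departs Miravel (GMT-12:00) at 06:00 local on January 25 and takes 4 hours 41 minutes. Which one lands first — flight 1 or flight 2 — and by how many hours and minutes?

the first, by 6 hours 31 minutes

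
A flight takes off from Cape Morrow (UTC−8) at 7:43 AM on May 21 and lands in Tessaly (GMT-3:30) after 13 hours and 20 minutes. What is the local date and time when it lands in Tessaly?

Tessaly is 4:30 ahead of Cape Morrow.
After 13 hours and 20 minutes it is 9:03 PM in Cape Morrow.
Shift by the zone difference: 9:03 PM + 4:30 = 1:33 AM on May 22 in Tessaly.

1:33 AM on May 22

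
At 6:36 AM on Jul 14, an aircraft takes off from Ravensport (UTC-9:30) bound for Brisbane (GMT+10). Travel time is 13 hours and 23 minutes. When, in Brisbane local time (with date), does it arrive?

3:29 PM on July 15

Convert departure to UTC: 6:36 AM + 9:30 = 4:06 PM UTC on Jul 14.
Add 13 hours and 23 minutes travel time → 5:29 AM UTC (Jul 15).
Brisbane is UTC+10:00, so local arrival = 5:29 AM + 10:00 = 3:29 PM on Jul 15.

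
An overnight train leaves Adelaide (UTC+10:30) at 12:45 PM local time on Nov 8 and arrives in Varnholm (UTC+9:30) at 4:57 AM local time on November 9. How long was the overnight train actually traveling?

17 hours 12 minutes

Varnholm is 1:00 behind Adelaide.
Clock-face elapsed time (ignoring zones) is 16 hours 12 minutes.
Actual elapsed = 16 hours 12 minutes + 1:00 = 17 hours 12 minutes.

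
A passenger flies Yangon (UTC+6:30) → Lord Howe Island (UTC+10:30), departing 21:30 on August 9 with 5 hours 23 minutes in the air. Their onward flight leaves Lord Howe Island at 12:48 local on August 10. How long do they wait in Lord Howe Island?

Convert departure to UTC: 21:30 − 6:30 = 15:00 UTC on Aug 9.
Add 5 hours and 23 minutes flight time → 20:23 UTC.
Lord Howe Island is UTC+10:30, so local arrival = 20:23 + 10:30 = 06:53 on Aug 10.
Layover = 12:48 − 06:53 = 5 hours 55 minutes.

5 hours 55 minutes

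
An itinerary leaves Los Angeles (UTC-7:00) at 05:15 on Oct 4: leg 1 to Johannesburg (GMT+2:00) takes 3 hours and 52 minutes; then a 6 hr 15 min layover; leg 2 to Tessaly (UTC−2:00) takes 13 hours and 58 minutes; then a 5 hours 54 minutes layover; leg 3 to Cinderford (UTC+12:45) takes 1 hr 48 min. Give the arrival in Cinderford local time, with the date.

Convert departure to UTC: 05:15 + 7:00 = 12:15 UTC on Oct 4.
Add 3 hours 52 minutes leg 1 → 16:07 UTC.
Add 6 hours and 15 minutes layover in Johannesburg → 22:22 UTC.
Add 13 hours and 58 minutes leg 2 → 12:20 UTC (Oct 5).
Add 5 hours 54 minutes layover in Tessaly → 18:14 UTC.
Add 1 hour 48 minutes leg 3 → 20:02 UTC.
Cinderford is UTC+12:45, so local arrival = 20:02 + 12:45 = 08:47 on Oct 6.

08:47 on October 6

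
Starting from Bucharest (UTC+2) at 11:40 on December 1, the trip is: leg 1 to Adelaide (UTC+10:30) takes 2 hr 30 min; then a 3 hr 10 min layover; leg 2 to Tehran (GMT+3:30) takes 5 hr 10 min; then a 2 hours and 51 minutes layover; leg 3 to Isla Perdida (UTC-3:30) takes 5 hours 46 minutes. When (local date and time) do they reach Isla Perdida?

01:37 on December 2

Convert departure to UTC: 11:40 − 2:00 = 09:40 UTC on Dec 1.
Add 2 hours and 30 minutes leg 1 → 12:10 UTC.
Add 3 hours and 10 minutes layover in Adelaide → 15:20 UTC.
Add 5 hours 10 minutes leg 2 → 20:30 UTC.
Add 2 hours and 51 minutes layover in Tehran → 23:21 UTC.
Add 5 hours and 46 minutes leg 3 → 05:07 UTC (Dec 2).
Isla Perdida is UTC−3:30, so local arrival = 05:07 − 3:30 = 01:37 on Dec 2.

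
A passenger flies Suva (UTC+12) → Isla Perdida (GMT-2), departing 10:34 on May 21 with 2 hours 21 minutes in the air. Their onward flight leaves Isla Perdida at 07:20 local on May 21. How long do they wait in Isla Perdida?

8 hours 25 minutes

Convert departure to UTC: 10:34 − 12:00 = 22:34 UTC on May 20.
Add 2 hours 21 minutes flight time → 00:55 UTC (May 21).
Isla Perdida is UTC−2:00, so local arrival = 00:55 − 2:00 = 22:55 on May 20.
Layover = 07:20 − 22:55 (+1 day) = 8 hours 25 minutes.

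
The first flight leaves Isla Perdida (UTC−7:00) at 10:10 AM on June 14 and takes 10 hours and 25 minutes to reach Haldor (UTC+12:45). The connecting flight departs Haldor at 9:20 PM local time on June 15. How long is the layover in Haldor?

5 hours

Convert departure to UTC: 10:10 AM + 7:00 = 5:10 PM UTC on Jun 14.
Add 10 hours and 25 minutes flight time → 3:35 AM UTC (Jun 15).
Haldor is UTC+12:45, so local arrival = 3:35 AM + 12:45 = 4:20 PM on Jun 15.
Layover = 9:20 PM − 4:20 PM = 5 hours.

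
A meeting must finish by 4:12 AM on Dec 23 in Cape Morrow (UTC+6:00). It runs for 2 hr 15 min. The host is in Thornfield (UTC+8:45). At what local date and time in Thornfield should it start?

4:42 AM on December 23

Target end time in UTC: 4:12 AM − 6:00 = 10:12 PM on Dec 22.
Subtract 2 hours 15 minutes → start 7:57 PM UTC on Dec 22.
Thornfield is UTC+8:45: 7:57 PM + 8:45 = 4:42 AM on Dec 23.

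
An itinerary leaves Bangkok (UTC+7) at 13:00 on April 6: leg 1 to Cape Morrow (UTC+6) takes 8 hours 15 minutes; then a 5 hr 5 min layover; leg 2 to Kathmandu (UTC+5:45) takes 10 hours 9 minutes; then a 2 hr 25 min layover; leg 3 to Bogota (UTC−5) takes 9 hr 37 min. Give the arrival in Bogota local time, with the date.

Convert departure to UTC: 13:00 − 7:00 = 06:00 UTC on Apr 6.
Add 8 hours 15 minutes leg 1 → 14:15 UTC.
Add 5 hours 5 minutes layover in Cape Morrow → 19:20 UTC.
Add 10 hours 9 minutes leg 2 → 05:29 UTC (Apr 7).
Add 2 hours and 25 minutes layover in Kathmandu → 07:54 UTC.
Add 9 hours 37 minutes leg 3 → 17:31 UTC.
Bogota is UTC−5:00, so local arrival = 17:31 − 5:00 = 12:31 on Apr 7.

12:31 on Apr 7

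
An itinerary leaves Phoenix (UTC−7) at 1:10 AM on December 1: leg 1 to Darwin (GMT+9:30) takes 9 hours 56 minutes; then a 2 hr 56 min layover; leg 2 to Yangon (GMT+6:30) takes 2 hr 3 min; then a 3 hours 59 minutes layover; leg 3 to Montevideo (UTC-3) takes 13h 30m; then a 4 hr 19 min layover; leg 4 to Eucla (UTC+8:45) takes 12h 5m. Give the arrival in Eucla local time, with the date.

Convert departure to UTC: 1:10 AM + 7:00 = 8:10 AM UTC on Dec 1.
Add 9 hours and 56 minutes leg 1 → 6:06 PM UTC.
Add 2 hours 56 minutes layover in Darwin → 9:02 PM UTC.
Add 2 hours 3 minutes leg 2 → 11:05 PM UTC.
Add 3 hours 59 minutes layover in Yangon → 3:04 AM UTC (Dec 2).
Add 13 hours 30 minutes leg 3 → 4:34 PM UTC.
Add 4 hours 19 minutes layover in Montevideo → 8:53 PM UTC.
Add 12 hours and 5 minutes leg 4 → 8:58 AM UTC (Dec 3).
Eucla is UTC+8:45, so local arrival = 8:58 AM + 8:45 = 5:43 PM on Dec 3.

5:43 PM on Dec 3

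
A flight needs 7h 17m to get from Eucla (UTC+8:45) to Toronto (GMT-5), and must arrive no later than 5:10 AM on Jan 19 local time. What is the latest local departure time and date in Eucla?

11:38 AM on January 19

Target arrival in UTC: 5:10 AM + 5:00 = 10:10 AM on Jan 19.
Subtract 7 hours and 17 minutes → departure 2:53 AM UTC on Jan 19.
Eucla is UTC+8:45: 2:53 AM + 8:45 = 11:38 AM on Jan 19.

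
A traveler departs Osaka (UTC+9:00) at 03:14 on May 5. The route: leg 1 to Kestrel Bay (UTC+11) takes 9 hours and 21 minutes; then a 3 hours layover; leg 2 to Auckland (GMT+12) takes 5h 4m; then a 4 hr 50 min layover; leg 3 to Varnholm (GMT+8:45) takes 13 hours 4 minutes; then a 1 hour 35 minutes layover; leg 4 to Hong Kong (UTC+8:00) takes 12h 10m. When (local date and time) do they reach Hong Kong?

03:18 on May 7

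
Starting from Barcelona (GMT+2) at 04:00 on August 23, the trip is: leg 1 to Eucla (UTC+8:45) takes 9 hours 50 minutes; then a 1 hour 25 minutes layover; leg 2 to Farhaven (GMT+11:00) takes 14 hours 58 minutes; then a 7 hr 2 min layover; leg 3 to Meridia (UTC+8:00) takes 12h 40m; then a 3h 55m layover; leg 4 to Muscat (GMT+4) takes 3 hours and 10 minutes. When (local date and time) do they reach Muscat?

Convert departure to UTC: 04:00 − 2:00 = 02:00 UTC on Aug 23.
Add 9 hours and 50 minutes leg 1 → 11:50 UTC.
Add 1 hour and 25 minutes layover in Eucla → 13:15 UTC.
Add 14 hours and 58 minutes leg 2 → 04:13 UTC (Aug 24).
Add 7 hours 2 minutes layover in Farhaven → 11:15 UTC.
Add 12 hours 40 minutes leg 3 → 23:55 UTC.
Add 3 hours 55 minutes layover in Meridia → 03:50 UTC (Aug 25).
Add 3 hours and 10 minutes leg 4 → 07:00 UTC.
Muscat is UTC+4:00, so local arrival = 07:00 + 4:00 = 11:00 on Aug 25.

11:00 on August 25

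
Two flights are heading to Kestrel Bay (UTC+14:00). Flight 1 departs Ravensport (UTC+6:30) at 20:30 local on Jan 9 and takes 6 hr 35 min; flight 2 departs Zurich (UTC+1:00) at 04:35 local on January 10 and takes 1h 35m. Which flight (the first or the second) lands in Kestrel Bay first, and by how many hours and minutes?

the first, by 8 hours 35 minutes

Flight 1 in UTC: 20:30 − 6:30 = 14:00 on Jan 9.
+6 hours 35 minutes → arrive 20:35 UTC on Jan 9.
Flight 2 in UTC: 04:35 − 1:00 = 03:35 on Jan 10.
+1 hour 35 minutes → arrive 05:10 UTC on Jan 10.
Flight 1 lands earlier by 8 hours 35 minutes.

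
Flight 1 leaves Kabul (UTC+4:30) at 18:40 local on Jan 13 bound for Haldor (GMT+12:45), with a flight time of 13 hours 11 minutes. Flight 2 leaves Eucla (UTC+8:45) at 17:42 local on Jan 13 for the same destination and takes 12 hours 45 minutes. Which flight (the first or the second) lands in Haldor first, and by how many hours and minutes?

Flight 1 in UTC: 18:40 − 4:30 = 14:10 on Jan 13.
+13 hours 11 minutes → arrive 03:21 UTC on Jan 14.
Flight 2 in UTC: 17:42 − 8:45 = 08:57 on Jan 13.
+12 hours 45 minutes → arrive 21:42 UTC on Jan 13.
Flight 2 lands earlier by 5 hours 39 minutes.

the second, by 5 hours 39 minutes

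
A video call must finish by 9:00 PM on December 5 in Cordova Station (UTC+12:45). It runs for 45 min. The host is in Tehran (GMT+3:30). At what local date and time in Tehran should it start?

Target end time in UTC: 9:00 PM − 12:45 = 8:15 AM on Dec 5.
Subtract 45 minutes → start 7:30 AM UTC on Dec 5.
Tehran is UTC+3:30: 7:30 AM + 3:30 = 11:00 AM on Dec 5.

11:00 AM on Dec 5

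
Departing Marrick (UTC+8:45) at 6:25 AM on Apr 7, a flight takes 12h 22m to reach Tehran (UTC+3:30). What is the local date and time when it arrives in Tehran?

1:32 PM on April 7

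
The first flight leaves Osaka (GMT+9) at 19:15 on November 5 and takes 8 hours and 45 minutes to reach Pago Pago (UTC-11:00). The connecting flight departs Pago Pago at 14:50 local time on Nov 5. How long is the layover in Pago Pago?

6 hours 50 minutes

Convert departure to UTC: 19:15 − 9:00 = 10:15 UTC on Nov 5.
Add 8 hours and 45 minutes flight time → 19:00 UTC.
Pago Pago is UTC−11:00, so local arrival = 19:00 − 11:00 = 08:00 on Nov 5.
Layover = 14:50 − 08:00 = 6 hours 50 minutes.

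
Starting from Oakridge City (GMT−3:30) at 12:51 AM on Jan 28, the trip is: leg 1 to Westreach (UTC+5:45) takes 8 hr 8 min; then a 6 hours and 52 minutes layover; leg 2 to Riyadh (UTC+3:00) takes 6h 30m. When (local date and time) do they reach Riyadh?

Convert departure to UTC: 12:51 AM + 3:30 = 4:21 AM UTC on Jan 28.
Add 8 hours 8 minutes leg 1 → 12:29 PM UTC.
Add 6 hours and 52 minutes layover in Westreach → 7:21 PM UTC.
Add 6 hours and 30 minutes leg 2 → 1:51 AM UTC (Jan 29).
Riyadh is UTC+3:00, so local arrival = 1:51 AM + 3:00 = 4:51 AM on Jan 29.

4:51 AM on January 29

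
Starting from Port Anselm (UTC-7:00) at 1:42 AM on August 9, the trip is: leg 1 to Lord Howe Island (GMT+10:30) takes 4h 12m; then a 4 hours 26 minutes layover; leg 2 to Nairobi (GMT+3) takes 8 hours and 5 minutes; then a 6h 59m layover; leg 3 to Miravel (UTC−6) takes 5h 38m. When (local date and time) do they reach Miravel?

Convert departure to UTC: 1:42 AM + 7:00 = 8:42 AM UTC on Aug 9.
Add 4 hours and 12 minutes leg 1 → 12:54 PM UTC.
Add 4 hours 26 minutes layover in Lord Howe Island → 5:20 PM UTC.
Add 8 hours and 5 minutes leg 2 → 1:25 AM UTC (Aug 10).
Add 6 hours 59 minutes layover in Nairobi → 8:24 AM UTC.
Add 5 hours 38 minutes leg 3 → 2:02 PM UTC.
Miravel is UTC−6:00, so local arrival = 2:02 PM − 6:00 = 8:02 AM on Aug 10.

8:02 AM on August 10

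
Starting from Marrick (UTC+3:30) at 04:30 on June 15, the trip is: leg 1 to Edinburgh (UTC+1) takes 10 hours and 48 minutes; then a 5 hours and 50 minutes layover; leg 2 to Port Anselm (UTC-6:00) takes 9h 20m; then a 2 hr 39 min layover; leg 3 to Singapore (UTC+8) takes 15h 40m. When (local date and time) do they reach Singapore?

Convert departure to UTC: 04:30 − 3:30 = 01:00 UTC on Jun 15.
Add 10 hours and 48 minutes leg 1 → 11:48 UTC.
Add 5 hours 50 minutes layover in Edinburgh → 17:38 UTC.
Add 9 hours 20 minutes leg 2 → 02:58 UTC (Jun 16).
Add 2 hours and 39 minutes layover in Port Anselm → 05:37 UTC.
Add 15 hours and 40 minutes leg 3 → 21:17 UTC.
Singapore is UTC+8:00, so local arrival = 21:17 + 8:00 = 05:17 on Jun 17.

05:17 on June 17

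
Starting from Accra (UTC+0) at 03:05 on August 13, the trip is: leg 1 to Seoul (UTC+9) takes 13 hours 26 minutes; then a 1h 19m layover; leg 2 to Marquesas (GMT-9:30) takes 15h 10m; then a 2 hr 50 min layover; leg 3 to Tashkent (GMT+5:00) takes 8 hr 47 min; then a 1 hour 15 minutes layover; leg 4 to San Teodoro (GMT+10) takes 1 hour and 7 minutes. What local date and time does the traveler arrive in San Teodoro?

Accra is at UTC+0, so departure is already 03:05 UTC on Aug 13.
Add 13 hours 26 minutes leg 1 → 16:31 UTC.
Add 1 hour and 19 minutes layover in Seoul → 17:50 UTC.
Add 15 hours 10 minutes leg 2 → 09:00 UTC (Aug 14).
Add 2 hours 50 minutes layover in Marquesas → 11:50 UTC.
Add 8 hours and 47 minutes leg 3 → 20:37 UTC.
Add 1 hour 15 minutes layover in Tashkent → 21:52 UTC.
Add 1 hour and 7 minutes leg 4 → 22:59 UTC.
San Teodoro is UTC+10:00, so local arrival = 22:59 + 10:00 = 08:59 on Aug 15.

08:59 on August 15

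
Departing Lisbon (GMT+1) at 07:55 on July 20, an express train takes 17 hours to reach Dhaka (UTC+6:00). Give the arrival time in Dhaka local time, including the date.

05:55 on July 21

Dhaka is 5:00 ahead of Lisbon.
After 17 hours it is 00:55 (Jul 21) in Lisbon.
Shift by the zone difference: 00:55 + 5:00 = 05:55 on Jul 21 in Dhaka.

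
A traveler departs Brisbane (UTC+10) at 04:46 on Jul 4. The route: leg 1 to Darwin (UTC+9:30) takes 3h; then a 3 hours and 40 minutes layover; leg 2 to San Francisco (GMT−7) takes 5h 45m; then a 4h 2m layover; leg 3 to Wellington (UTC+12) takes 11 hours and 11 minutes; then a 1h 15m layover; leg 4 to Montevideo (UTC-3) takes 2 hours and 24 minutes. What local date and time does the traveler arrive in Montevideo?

Convert departure to UTC: 04:46 − 10:00 = 18:46 UTC on Jul 3.
Add 3 hours leg 1 → 21:46 UTC.
Add 3 hours 40 minutes layover in Darwin → 01:26 UTC (Jul 4).
Add 5 hours and 45 minutes leg 2 → 07:11 UTC.
Add 4 hours and 2 minutes layover in San Francisco → 11:13 UTC.
Add 11 hours 11 minutes leg 3 → 22:24 UTC.
Add 1 hour 15 minutes layover in Wellington → 23:39 UTC.
Add 2 hours and 24 minutes leg 4 → 02:03 UTC (Jul 5).
Montevideo is UTC−3:00, so local arrival = 02:03 − 3:00 = 23:03 on Jul 4.

23:03 on July 4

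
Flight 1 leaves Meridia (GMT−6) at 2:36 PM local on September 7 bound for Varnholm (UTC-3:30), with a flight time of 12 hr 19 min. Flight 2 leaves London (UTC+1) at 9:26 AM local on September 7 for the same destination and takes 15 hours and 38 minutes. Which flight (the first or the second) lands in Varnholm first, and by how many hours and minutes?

Flight 1 in UTC: 2:36 PM + 6:00 = 8:36 PM on Sep 7.
+12 hours and 19 minutes → arrive 8:55 AM UTC on Sep 8.
Flight 2 in UTC: 9:26 AM − 1:00 = 8:26 AM on Sep 7.
+15 hours and 38 minutes → arrive 12:04 AM UTC on Sep 8.
Flight 2 lands earlier by 8 hours 51 minutes.

the second, by 8 hours 51 minutes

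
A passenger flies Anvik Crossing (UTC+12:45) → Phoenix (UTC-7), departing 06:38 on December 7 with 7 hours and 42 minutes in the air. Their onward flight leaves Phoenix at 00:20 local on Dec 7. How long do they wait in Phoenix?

5 hours 45 minutes

Convert departure to UTC: 06:38 − 12:45 = 17:53 UTC on Dec 6.
Add 7 hours 42 minutes flight time → 01:35 UTC (Dec 7).
Phoenix is UTC−7:00, so local arrival = 01:35 − 7:00 = 18:35 on Dec 6.
Layover = 00:20 − 18:35 (+1 day) = 5 hours 45 minutes.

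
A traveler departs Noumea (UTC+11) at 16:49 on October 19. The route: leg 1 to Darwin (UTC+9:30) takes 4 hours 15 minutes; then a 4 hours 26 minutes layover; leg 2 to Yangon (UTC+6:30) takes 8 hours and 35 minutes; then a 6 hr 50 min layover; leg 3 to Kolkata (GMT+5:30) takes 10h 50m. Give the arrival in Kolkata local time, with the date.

Convert departure to UTC: 16:49 − 11:00 = 05:49 UTC on Oct 19.
Add 4 hours and 15 minutes leg 1 → 10:04 UTC.
Add 4 hours and 26 minutes layover in Darwin → 14:30 UTC.
Add 8 hours 35 minutes leg 2 → 23:05 UTC.
Add 6 hours and 50 minutes layover in Yangon → 05:55 UTC (Oct 20).
Add 10 hours and 50 minutes leg 3 → 16:45 UTC.
Kolkata is UTC+5:30, so local arrival = 16:45 + 5:30 = 22:15 on Oct 20.

22:15 on October 20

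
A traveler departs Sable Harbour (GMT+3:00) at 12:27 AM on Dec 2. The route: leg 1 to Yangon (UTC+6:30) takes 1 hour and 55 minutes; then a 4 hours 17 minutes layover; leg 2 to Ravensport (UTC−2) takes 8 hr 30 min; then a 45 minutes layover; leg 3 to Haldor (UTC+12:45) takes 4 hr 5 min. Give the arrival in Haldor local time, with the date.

Convert departure to UTC: 12:27 AM − 3:00 = 9:27 PM UTC on Dec 1.
Add 1 hour and 55 minutes leg 1 → 11:22 PM UTC.
Add 4 hours 17 minutes layover in Yangon → 3:39 AM UTC (Dec 2).
Add 8 hours and 30 minutes leg 2 → 12:09 PM UTC.
Add 45 minutes layover in Ravensport → 12:54 PM UTC.
Add 4 hours and 5 minutes leg 3 → 4:59 PM UTC.
Haldor is UTC+12:45, so local arrival = 4:59 PM + 12:45 = 5:44 AM on Dec 3.

5:44 AM on December 3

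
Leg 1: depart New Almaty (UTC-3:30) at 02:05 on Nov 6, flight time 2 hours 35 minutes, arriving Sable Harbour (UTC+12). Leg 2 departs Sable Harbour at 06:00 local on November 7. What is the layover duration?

9 hours 50 minutes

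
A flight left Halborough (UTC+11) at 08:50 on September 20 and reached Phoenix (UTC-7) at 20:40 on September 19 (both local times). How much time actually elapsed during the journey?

Phoenix is 18:00 behind Halborough.
Clock-face elapsed time (ignoring zones) is −12 hours 10 minutes.
Actual elapsed = −12 hours 10 minutes + 18:00 = 5 hours 50 minutes.

5 hours 50 minutes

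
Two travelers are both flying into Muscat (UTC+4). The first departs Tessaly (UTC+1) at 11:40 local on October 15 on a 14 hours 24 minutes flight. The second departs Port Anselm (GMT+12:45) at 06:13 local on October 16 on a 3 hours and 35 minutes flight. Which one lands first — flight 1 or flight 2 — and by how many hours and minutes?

the second, by 4 hours 1 minute

Flight 1 in UTC: 11:40 − 1:00 = 10:40 on Oct 15.
+14 hours 24 minutes → arrive 01:04 UTC on Oct 16.
Flight 2 in UTC: 06:13 − 12:45 = 17:28 on Oct 15.
+3 hours 35 minutes → arrive 21:03 UTC on Oct 15.
Flight 2 lands earlier by 4 hours 1 minute.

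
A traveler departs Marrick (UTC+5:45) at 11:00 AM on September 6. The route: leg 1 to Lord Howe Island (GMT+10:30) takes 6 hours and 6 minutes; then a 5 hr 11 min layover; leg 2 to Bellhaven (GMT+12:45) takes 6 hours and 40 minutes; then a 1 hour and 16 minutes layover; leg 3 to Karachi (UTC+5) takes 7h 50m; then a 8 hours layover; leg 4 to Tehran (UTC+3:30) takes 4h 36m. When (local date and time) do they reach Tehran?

12:24 AM on September 8

Convert departure to UTC: 11:00 AM − 5:45 = 5:15 AM UTC on Sep 6.
Add 6 hours and 6 minutes leg 1 → 11:21 AM UTC.
Add 5 hours 11 minutes layover in Lord Howe Island → 4:32 PM UTC.
Add 6 hours 40 minutes leg 2 → 11:12 PM UTC.
Add 1 hour 16 minutes layover in Bellhaven → 12:28 AM UTC (Sep 7).
Add 7 hours 50 minutes leg 3 → 8:18 AM UTC.
Add 8 hours layover in Karachi → 4:18 PM UTC.
Add 4 hours and 36 minutes leg 4 → 8:54 PM UTC.
Tehran is UTC+3:30, so local arrival = 8:54 PM + 3:30 = 12:24 AM on Sep 8.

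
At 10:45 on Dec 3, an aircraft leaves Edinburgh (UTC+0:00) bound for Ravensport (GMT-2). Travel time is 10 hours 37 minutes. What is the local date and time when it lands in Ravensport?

Edinburgh is at UTC+0, so departure is already 10:45 UTC on Dec 3.
Add 10 hours 37 minutes travel time → 21:22 UTC.
Ravensport is UTC−2:00, so local arrival = 21:22 − 2:00 = 19:22 on Dec 3.

19:22 on Dec 3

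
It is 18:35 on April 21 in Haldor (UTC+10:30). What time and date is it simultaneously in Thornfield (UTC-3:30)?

04:35 on Apr 21

In UTC: 18:35 − 10:30 = 08:05 on Apr 21.
Thornfield is UTC−3:30: 08:05 − 3:30 = 04:35 on Apr 21.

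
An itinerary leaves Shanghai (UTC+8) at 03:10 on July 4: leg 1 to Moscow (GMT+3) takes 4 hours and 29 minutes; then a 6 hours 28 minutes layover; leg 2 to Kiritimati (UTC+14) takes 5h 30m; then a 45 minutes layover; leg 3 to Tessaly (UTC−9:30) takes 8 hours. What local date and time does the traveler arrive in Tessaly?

Convert departure to UTC: 03:10 − 8:00 = 19:10 UTC on Jul 3.
Add 4 hours and 29 minutes leg 1 → 23:39 UTC.
Add 6 hours 28 minutes layover in Moscow → 06:07 UTC (Jul 4).
Add 5 hours 30 minutes leg 2 → 11:37 UTC.
Add 45 minutes layover in Kiritimati → 12:22 UTC.
Add 8 hours leg 3 → 20:22 UTC.
Tessaly is UTC−9:30, so local arrival = 20:22 − 9:30 = 10:52 on Jul 4.

10:52 on Jul 4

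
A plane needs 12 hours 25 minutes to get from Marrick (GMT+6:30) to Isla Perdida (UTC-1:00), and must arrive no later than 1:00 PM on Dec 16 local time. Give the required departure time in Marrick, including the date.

8:05 AM on Dec 16

Target arrival in UTC: 1:00 PM + 1:00 = 2:00 PM on Dec 16.
Subtract 12 hours and 25 minutes → departure 1:35 AM UTC on Dec 16.
Marrick is UTC+6:30: 1:35 AM + 6:30 = 8:05 AM on Dec 16.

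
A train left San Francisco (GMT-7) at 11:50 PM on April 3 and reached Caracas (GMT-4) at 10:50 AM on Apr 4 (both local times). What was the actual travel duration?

8 hours

Departure in UTC: 11:50 PM + 7:00 = 6:50 AM on Apr 4.
Arrival in UTC: 10:50 AM + 4:00 = 2:50 PM on Apr 4.
Elapsed = 2:50 PM − 6:50 AM = 8 hours.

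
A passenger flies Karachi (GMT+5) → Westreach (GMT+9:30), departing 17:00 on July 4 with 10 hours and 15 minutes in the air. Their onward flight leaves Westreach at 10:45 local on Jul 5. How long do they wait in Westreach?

Convert departure to UTC: 17:00 − 5:00 = 12:00 UTC on Jul 4.
Add 10 hours 15 minutes flight time → 22:15 UTC.
Westreach is UTC+9:30, so local arrival = 22:15 + 9:30 = 07:45 on Jul 5.
Layover = 10:45 − 07:45 = 3 hours.

3 hours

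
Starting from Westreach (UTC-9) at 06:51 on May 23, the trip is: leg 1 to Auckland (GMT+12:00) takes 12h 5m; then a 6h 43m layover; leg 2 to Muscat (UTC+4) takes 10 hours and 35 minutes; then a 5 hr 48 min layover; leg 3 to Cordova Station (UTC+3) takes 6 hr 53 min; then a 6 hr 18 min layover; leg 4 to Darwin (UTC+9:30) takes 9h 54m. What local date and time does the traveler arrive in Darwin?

Convert departure to UTC: 06:51 + 9:00 = 15:51 UTC on May 23.
Add 12 hours and 5 minutes leg 1 → 03:56 UTC (May 24).
Add 6 hours 43 minutes layover in Auckland → 10:39 UTC.
Add 10 hours and 35 minutes leg 2 → 21:14 UTC.
Add 5 hours 48 minutes layover in Muscat → 03:02 UTC (May 25).
Add 6 hours and 53 minutes leg 3 → 09:55 UTC.
Add 6 hours and 18 minutes layover in Cordova Station → 16:13 UTC.
Add 9 hours 54 minutes leg 4 → 02:07 UTC (May 26).
Darwin is UTC+9:30, so local arrival = 02:07 + 9:30 = 11:37 on May 26.

11:37 on May 26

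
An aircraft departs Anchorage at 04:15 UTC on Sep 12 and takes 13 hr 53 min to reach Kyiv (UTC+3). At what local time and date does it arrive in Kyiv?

Departure is given in UTC: 04:15 on Sep 12.
Add 13 hours and 53 minutes → 18:08 UTC.
Kyiv is UTC+3:00: 18:08 + 3:00 = 21:08 on Sep 12.

21:08 on Sep 12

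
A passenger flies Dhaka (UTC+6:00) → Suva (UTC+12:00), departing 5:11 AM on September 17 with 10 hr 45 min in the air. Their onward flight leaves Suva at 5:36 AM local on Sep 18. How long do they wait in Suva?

7 hours 40 minutes

Convert departure to UTC: 5:11 AM − 6:00 = 11:11 PM UTC on Sep 16.
Add 10 hours 45 minutes flight time → 9:56 AM UTC (Sep 17).
Suva is UTC+12:00, so local arrival = 9:56 AM + 12:00 = 9:56 PM on Sep 17.
Layover = 5:36 AM − 9:56 PM (+1 day) = 7 hours 40 minutes.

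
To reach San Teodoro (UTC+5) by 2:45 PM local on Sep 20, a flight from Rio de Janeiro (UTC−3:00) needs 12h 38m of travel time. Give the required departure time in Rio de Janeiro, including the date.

6:07 PM on Sep 19

Target arrival in UTC: 2:45 PM − 5:00 = 9:45 AM on Sep 20.
Subtract 12 hours 38 minutes → departure 9:07 PM UTC on Sep 19.
Rio de Janeiro is UTC−3:00: 9:07 PM − 3:00 = 6:07 PM on Sep 19.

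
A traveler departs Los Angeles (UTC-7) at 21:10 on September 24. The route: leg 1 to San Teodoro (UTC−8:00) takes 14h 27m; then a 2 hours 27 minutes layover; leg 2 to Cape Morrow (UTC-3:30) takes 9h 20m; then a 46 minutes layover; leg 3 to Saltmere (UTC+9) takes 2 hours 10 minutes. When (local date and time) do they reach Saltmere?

18:20 on September 26

Convert departure to UTC: 21:10 + 7:00 = 04:10 UTC on Sep 25.
Add 14 hours and 27 minutes leg 1 → 18:37 UTC.
Add 2 hours and 27 minutes layover in San Teodoro → 21:04 UTC.
Add 9 hours 20 minutes leg 2 → 06:24 UTC (Sep 26).
Add 46 minutes layover in Cape Morrow → 07:10 UTC.
Add 2 hours and 10 minutes leg 3 → 09:20 UTC.
Saltmere is UTC+9:00, so local arrival = 09:20 + 9:00 = 18:20 on Sep 26.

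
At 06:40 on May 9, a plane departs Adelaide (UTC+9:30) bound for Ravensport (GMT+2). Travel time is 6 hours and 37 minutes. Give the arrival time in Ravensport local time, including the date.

Convert departure to UTC: 06:40 − 9:30 = 21:10 UTC on May 8.
Add 6 hours and 37 minutes travel time → 03:47 UTC (May 9).
Ravensport is UTC+2:00, so local arrival = 03:47 + 2:00 = 05:47 on May 9.

05:47 on May 9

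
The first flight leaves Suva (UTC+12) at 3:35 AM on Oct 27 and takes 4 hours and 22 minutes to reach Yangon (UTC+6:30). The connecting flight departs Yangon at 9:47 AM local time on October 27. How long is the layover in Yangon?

Convert departure to UTC: 3:35 AM − 12:00 = 3:35 PM UTC on Oct 26.
Add 4 hours 22 minutes flight time → 7:57 PM UTC.
Yangon is UTC+6:30, so local arrival = 7:57 PM + 6:30 = 2:27 AM on Oct 27.
Layover = 9:47 AM − 2:27 AM = 7 hours 20 minutes.

7 hours 20 minutes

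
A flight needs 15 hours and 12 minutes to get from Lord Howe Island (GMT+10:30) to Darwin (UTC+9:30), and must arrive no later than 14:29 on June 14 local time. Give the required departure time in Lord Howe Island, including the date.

Target arrival in UTC: 14:29 − 9:30 = 04:59 on Jun 14.
Subtract 15 hours 12 minutes → departure 13:47 UTC on Jun 13.
Lord Howe Island is UTC+10:30: 13:47 + 10:30 = 00:17 on Jun 14.

00:17 on Jun 14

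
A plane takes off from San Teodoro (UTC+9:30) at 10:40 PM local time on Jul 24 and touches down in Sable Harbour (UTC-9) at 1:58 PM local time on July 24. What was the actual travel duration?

Sable Harbour is 18:30 behind San Teodoro.
Clock-face elapsed time (ignoring zones) is −8 hours 42 minutes.
Actual elapsed = −8 hours 42 minutes + 18:30 = 9 hours 48 minutes.

9 hours 48 minutes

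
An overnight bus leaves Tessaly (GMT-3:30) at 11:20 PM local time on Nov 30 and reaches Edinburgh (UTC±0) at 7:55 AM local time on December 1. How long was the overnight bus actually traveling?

5 hours 5 minutes

Departure in UTC: 11:20 PM + 3:30 = 2:50 AM on Dec 1.
Arrival is already UTC: 7:55 AM on Dec 1.
Elapsed = 7:55 AM − 2:50 AM = 5 hours 5 minutes.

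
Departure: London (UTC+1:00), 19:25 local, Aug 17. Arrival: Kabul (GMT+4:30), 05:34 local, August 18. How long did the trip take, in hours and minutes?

6 hours 39 minutes

Departure in UTC: 19:25 − 1:00 = 18:25 on Aug 17.
Arrival in UTC: 05:34 − 4:30 = 01:04 on Aug 18.
Elapsed = 01:04 − 18:25 (+1 day) = 6 hours 39 minutes.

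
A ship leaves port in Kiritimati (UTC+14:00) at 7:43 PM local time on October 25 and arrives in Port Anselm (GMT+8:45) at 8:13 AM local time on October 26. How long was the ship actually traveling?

17 hours 45 minutes

Port Anselm is 5:15 behind Kiritimati.
Clock-face elapsed time (ignoring zones) is 12 hours 30 minutes.
Actual elapsed = 12 hours 30 minutes + 5:15 = 17 hours 45 minutes.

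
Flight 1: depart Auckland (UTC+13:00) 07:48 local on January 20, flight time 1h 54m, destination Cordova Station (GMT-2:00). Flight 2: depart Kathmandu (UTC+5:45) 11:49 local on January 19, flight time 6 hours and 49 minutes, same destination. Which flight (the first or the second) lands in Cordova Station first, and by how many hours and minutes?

the second, by 7 hours 49 minutes

Flight 1 in UTC: 07:48 − 13:00 = 18:48 on Jan 19.
+1 hour 54 minutes → arrive 20:42 UTC on Jan 19.
Flight 2 in UTC: 11:49 − 5:45 = 06:04 on Jan 19.
+6 hours 49 minutes → arrive 12:53 UTC on Jan 19.
Flight 2 lands earlier by 7 hours 49 minutes.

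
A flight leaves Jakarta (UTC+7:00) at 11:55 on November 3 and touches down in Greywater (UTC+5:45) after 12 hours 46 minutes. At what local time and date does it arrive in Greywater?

Convert departure to UTC: 11:55 − 7:00 = 04:55 UTC on Nov 3.
Add 12 hours and 46 minutes travel time → 17:41 UTC.
Greywater is UTC+5:45, so local arrival = 17:41 + 5:45 = 23:26 on Nov 3.

23:26 on Nov 3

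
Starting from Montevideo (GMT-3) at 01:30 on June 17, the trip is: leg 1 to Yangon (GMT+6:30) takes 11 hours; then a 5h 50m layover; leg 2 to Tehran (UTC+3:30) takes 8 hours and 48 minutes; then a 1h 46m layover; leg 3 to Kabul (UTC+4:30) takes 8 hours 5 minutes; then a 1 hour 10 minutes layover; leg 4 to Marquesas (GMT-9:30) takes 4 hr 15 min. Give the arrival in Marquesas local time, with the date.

Convert departure to UTC: 01:30 + 3:00 = 04:30 UTC on Jun 17.
Add 11 hours leg 1 → 15:30 UTC.
Add 5 hours and 50 minutes layover in Yangon → 21:20 UTC.
Add 8 hours and 48 minutes leg 2 → 06:08 UTC (Jun 18).
Add 1 hour and 46 minutes layover in Tehran → 07:54 UTC.
Add 8 hours and 5 minutes leg 3 → 15:59 UTC.
Add 1 hour 10 minutes layover in Kabul → 17:09 UTC.
Add 4 hours and 15 minutes leg 4 → 21:24 UTC.
Marquesas is UTC−9:30, so local arrival = 21:24 − 9:30 = 11:54 on Jun 18.

11:54 on Jun 18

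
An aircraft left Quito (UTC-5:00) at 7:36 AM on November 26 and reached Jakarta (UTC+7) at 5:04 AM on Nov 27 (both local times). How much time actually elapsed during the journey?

9 hours 28 minutes

Departure in UTC: 7:36 AM + 5:00 = 12:36 PM on Nov 26.
Arrival in UTC: 5:04 AM − 7:00 = 10:04 PM on Nov 26.
Elapsed = 10:04 PM − 12:36 PM = 9 hours 28 minutes.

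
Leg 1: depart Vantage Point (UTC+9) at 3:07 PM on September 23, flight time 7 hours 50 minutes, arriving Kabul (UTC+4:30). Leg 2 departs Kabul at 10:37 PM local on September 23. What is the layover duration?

Convert departure to UTC: 3:07 PM − 9:00 = 6:07 AM UTC on Sep 23.
Add 7 hours and 50 minutes flight time → 1:57 PM UTC.
Kabul is UTC+4:30, so local arrival = 1:57 PM + 4:30 = 6:27 PM on Sep 23.
Layover = 10:37 PM − 6:27 PM = 4 hours 10 minutes.

4 hours 10 minutes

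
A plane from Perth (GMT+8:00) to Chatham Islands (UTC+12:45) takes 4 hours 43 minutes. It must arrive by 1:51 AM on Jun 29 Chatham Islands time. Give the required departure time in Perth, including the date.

4:23 PM on June 28

Target arrival in UTC: 1:51 AM − 12:45 = 1:06 PM on Jun 28.
Subtract 4 hours and 43 minutes → departure 8:23 AM UTC on Jun 28.
Perth is UTC+8:00: 8:23 AM + 8:00 = 4:23 PM on Jun 28.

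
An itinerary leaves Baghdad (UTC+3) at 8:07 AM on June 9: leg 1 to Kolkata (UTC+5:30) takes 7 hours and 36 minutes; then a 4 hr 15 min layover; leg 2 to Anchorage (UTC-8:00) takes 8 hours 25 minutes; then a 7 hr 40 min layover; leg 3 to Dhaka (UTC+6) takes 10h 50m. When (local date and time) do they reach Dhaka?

1:53 AM on June 11

Convert departure to UTC: 8:07 AM − 3:00 = 5:07 AM UTC on Jun 9.
Add 7 hours and 36 minutes leg 1 → 12:43 PM UTC.
Add 4 hours and 15 minutes layover in Kolkata → 4:58 PM UTC.
Add 8 hours and 25 minutes leg 2 → 1:23 AM UTC (Jun 10).
Add 7 hours 40 minutes layover in Anchorage → 9:03 AM UTC.
Add 10 hours 50 minutes leg 3 → 7:53 PM UTC.
Dhaka is UTC+6:00, so local arrival = 7:53 PM + 6:00 = 1:53 AM on Jun 11.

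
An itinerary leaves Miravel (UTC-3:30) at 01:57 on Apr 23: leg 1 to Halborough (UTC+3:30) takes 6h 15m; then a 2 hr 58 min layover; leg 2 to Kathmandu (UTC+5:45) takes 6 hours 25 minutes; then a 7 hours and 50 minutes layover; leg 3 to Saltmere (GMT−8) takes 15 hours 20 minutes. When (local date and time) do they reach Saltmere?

12:15 on April 24

Convert departure to UTC: 01:57 + 3:30 = 05:27 UTC on Apr 23.
Add 6 hours 15 minutes leg 1 → 11:42 UTC.
Add 2 hours and 58 minutes layover in Halborough → 14:40 UTC.
Add 6 hours 25 minutes leg 2 → 21:05 UTC.
Add 7 hours 50 minutes layover in Kathmandu → 04:55 UTC (Apr 24).
Add 15 hours and 20 minutes leg 3 → 20:15 UTC.
Saltmere is UTC−8:00, so local arrival = 20:15 − 8:00 = 12:15 on Apr 24.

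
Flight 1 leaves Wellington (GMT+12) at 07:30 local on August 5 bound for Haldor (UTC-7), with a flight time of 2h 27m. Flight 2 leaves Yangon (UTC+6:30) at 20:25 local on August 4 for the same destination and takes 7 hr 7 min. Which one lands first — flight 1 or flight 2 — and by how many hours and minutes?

the second, by 55 minutes

Flight 1 in UTC: 07:30 − 12:00 = 19:30 on Aug 4.
+2 hours and 27 minutes → arrive 21:57 UTC on Aug 4.
Flight 2 in UTC: 20:25 − 6:30 = 13:55 on Aug 4.
+7 hours and 7 minutes → arrive 21:02 UTC on Aug 4.
Flight 2 lands earlier by 55 minutes.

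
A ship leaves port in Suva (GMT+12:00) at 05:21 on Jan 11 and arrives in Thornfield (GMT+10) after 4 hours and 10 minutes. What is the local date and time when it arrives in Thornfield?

Thornfield is 2:00 behind Suva.
After 4 hours and 10 minutes it is 09:31 in Suva.
Shift by the zone difference: 09:31 − 2:00 = 07:31 on Jan 11 in Thornfield.

07:31 on January 11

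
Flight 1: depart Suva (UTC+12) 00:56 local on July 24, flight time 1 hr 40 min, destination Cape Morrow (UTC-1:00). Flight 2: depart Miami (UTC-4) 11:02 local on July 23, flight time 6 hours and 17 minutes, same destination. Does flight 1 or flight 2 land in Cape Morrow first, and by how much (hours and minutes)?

Flight 1 in UTC: 00:56 − 12:00 = 12:56 on Jul 23.
+1 hour and 40 minutes → arrive 14:36 UTC on Jul 23.
Flight 2 in UTC: 11:02 + 4:00 = 15:02 on Jul 23.
+6 hours 17 minutes → arrive 21:19 UTC on Jul 23.
Flight 1 lands earlier by 6 hours 43 minutes.

the first, by 6 hours 43 minutes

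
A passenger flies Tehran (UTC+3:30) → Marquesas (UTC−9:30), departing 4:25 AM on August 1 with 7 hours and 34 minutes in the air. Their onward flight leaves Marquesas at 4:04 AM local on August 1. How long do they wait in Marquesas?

5 hours 5 minutes

Convert departure to UTC: 4:25 AM − 3:30 = 12:55 AM UTC on Aug 1.
Add 7 hours and 34 minutes flight time → 8:29 AM UTC.
Marquesas is UTC−9:30, so local arrival = 8:29 AM − 9:30 = 10:59 PM on Jul 31.
Layover = 4:04 AM − 10:59 PM (+1 day) = 5 hours 5 minutes.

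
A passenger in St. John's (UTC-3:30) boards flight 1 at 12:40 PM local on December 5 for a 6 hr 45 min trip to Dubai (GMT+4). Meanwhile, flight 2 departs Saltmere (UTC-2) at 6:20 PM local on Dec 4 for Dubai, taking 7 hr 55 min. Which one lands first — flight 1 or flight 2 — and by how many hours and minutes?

Flight 1 in UTC: 12:40 PM + 3:30 = 4:10 PM on Dec 5.
+6 hours and 45 minutes → arrive 10:55 PM UTC on Dec 5.
Flight 2 in UTC: 6:20 PM + 2:00 = 8:20 PM on Dec 4.
+7 hours 55 minutes → arrive 4:15 AM UTC on Dec 5.
Flight 2 lands earlier by 18 hours 40 minutes.

the second, by 18 hours 40 minutes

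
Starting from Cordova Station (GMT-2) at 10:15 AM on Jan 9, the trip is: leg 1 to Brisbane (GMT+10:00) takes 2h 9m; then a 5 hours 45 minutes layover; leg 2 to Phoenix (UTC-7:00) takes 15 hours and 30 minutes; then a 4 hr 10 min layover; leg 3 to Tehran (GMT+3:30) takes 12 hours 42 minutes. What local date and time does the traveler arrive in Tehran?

8:01 AM on January 11

Convert departure to UTC: 10:15 AM + 2:00 = 12:15 PM UTC on Jan 9.
Add 2 hours 9 minutes leg 1 → 2:24 PM UTC.
Add 5 hours 45 minutes layover in Brisbane → 8:09 PM UTC.
Add 15 hours 30 minutes leg 2 → 11:39 AM UTC (Jan 10).
Add 4 hours and 10 minutes layover in Phoenix → 3:49 PM UTC.
Add 12 hours and 42 minutes leg 3 → 4:31 AM UTC (Jan 11).
Tehran is UTC+3:30, so local arrival = 4:31 AM + 3:30 = 8:01 AM on Jan 11.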